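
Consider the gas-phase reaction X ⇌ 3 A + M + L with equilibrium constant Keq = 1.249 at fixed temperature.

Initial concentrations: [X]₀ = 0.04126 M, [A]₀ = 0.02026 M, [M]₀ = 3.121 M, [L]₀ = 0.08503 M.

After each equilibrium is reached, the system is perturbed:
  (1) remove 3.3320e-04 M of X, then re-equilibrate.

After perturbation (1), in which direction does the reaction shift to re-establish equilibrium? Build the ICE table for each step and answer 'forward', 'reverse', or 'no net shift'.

Q₀ = 5.3488e-05 vs Keq = 1.249 ⇒ Q<K, forward
Step 1:
                    X           A           M           L
  Initial     0.04126     0.02026       3.121     0.08503
  Change     -0.04036      0.1211     0.04036     0.04036
  Equil    8.9636e-04      0.1414       3.161      0.1254
  solve Keq expr → x = 0.04036; check Q = 1.249
Then remove 3.3320e-04 M of X.
Step 2:
                    X           A           M           L
  Initial  5.6316e-04      0.1414       3.161      0.1254
  Change   3.1316e-04 -9.3949e-04 -3.1316e-04 -3.1316e-04
  Equil    8.7633e-04      0.1404       3.161      0.1251
  solve Keq expr → x = -3.1316e-04; check Q = 1.249

Direction: reverse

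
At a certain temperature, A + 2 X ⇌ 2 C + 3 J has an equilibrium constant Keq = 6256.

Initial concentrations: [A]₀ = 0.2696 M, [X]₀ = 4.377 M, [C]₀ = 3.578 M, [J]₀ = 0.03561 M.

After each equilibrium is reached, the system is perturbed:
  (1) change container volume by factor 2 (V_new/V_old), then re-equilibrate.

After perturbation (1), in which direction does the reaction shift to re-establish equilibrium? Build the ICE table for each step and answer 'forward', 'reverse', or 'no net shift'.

Direction: forward

Q₀ = 1.1192e-04 vs Keq = 6256 ⇒ Q<K, forward
Step 1:
                    A           X           C           J
  init         0.2696       4.377       3.578     0.03561
  Δ           -0.2695      -0.539       0.539      0.8085
  eq       1.1061e-04       3.838       4.117      0.8441
  solve Keq expr → x = 0.2695; check Q = 6256
Then change container volume by factor 2 (V_new/V_old).
Step 2:
                    A           X           C           J
  init     5.5305e-05       1.919       2.058       0.422
  Δ       -4.1464e-05 -8.2928e-05  8.2928e-05  1.2439e-04
  eq       1.3841e-05       1.919       2.059      0.4222
  solve Keq expr → x = 4.1464e-05; check Q = 6256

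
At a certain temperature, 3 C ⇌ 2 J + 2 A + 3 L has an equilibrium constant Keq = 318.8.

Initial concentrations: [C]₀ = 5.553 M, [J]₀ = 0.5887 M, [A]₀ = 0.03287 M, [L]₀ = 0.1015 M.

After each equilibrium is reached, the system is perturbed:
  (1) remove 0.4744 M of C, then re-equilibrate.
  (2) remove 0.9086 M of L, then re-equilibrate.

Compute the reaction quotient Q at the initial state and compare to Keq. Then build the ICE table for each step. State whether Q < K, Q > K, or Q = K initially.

Q₀ = 2.2867e-09; Q < K (proceeds forward)

Q₀ = 2.2867e-09 vs Keq = 318.8 ⇒ Q<K, forward
Step 1:
                    C           J           A           L
  init          5.553      0.5887     0.03287      0.1015
  Δ            -3.564       2.376       2.376       3.564
  eq            1.989       2.964       2.409       3.665
  solve Keq expr → x = 1.188; check Q = 318.8
Then remove 0.4744 M of C.
Step 2:
                    C           J           A           L
  init          1.515       2.964       2.409       3.665
  Δ            0.2194     -0.1462     -0.1462     -0.2194
  eq            1.734       2.818       2.262       3.446
  solve Keq expr → x = -0.07312; check Q = 318.8
Then remove 0.9086 M of L.
Step 3:
                    C           J           A           L
  init          1.734       2.818       2.262       2.537
  Δ           -0.2285      0.1524      0.1524      0.2285
  eq            1.506       2.971       2.415       2.766
  solve Keq expr → x = 0.07618; check Q = 318.8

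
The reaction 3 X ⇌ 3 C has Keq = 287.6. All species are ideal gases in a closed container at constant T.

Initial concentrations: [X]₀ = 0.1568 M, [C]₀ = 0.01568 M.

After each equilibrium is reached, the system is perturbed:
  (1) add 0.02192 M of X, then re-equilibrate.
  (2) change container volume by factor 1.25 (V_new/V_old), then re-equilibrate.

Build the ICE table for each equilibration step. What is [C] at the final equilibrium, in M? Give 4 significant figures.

[C]_eq = 0.1351 M

Q₀ = 0.001 vs Keq = 287.6 ⇒ Q<K, forward
Step 1:
                    X           C
  init         0.1568     0.01568
  Δ           -0.1341      0.1341
  eq          0.02269      0.1498
  solve Keq expr → x = 0.0447; check Q = 287.6
Then add 0.02192 M of X.
Step 2:
                    X           C
  init        0.04461      0.1498
  Δ          -0.01904     0.01904
  eq          0.02558      0.1688
  solve Keq expr → x = 0.006345; check Q = 287.6
Then change container volume by factor 1.25 (V_new/V_old).
Step 3:
                    X           C
  init        0.02046      0.1351
  Δ                 0           0
  eq          0.02046      0.1351
  solve Keq expr → x = 0; check Q = 287.6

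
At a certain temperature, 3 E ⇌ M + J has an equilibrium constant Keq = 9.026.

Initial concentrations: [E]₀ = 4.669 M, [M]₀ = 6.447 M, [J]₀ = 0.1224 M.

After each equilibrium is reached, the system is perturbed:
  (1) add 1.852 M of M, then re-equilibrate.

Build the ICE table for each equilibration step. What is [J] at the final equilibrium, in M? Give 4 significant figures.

[J]_eq = 1.308 M

Q₀ = 0.007753 vs Keq = 9.026 ⇒ Q<K, forward
Step 1:
                   E          M          J
  init         4.669      6.447     0.1224
  Δ           -3.628      1.209      1.209
  eq           1.041      7.656      1.332
  solve Keq expr → x = 1.209; check Q = 9.026
Then add 1.852 M of M.
Step 2:
                   E          M          J
  init         1.041      9.508      1.332
  Δ          0.07045   -0.02348   -0.02348
  eq           1.112      9.485      1.308
  solve Keq expr → x = -0.02348; check Q = 9.026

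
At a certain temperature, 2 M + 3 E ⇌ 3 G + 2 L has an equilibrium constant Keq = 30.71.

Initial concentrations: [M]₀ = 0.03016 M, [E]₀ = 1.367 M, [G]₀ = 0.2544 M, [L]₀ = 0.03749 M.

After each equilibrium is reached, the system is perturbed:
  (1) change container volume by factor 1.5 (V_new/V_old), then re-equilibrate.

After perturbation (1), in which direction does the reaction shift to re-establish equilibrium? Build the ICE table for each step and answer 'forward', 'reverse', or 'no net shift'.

Direction: no net shift

Q₀ = 0.009959 vs Keq = 30.71 ⇒ Q<K, forward
Step 1:
                   M          E          G          L
  I          0.03016      1.367     0.2544    0.03749
  C         -0.02888   -0.04332    0.04332    0.02888
  E         0.001278      1.324     0.2977    0.06637
  solve Keq expr → x = 0.01444; check Q = 30.71
Then change container volume by factor 1.5 (V_new/V_old).
Step 2:
                   M          E          G          L
  I       8.5173e-04     0.8825     0.1985    0.04425
  C                0          0          0          0
  E       8.5173e-04     0.8825     0.1985    0.04425
  solve Keq expr → x = 0; check Q = 30.71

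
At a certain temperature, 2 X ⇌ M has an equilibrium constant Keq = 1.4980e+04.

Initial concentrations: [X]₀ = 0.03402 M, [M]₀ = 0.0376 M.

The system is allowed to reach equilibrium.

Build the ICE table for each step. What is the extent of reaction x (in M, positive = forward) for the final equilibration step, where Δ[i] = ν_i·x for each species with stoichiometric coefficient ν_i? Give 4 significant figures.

x = 0.01606 M

Q₀ = 32.49 vs Keq = 1.4980e+04 ⇒ Q<K, forward
Step 1:
                    X           M
  Initial     0.03402      0.0376
  Change     -0.03213     0.01606
  Equil      0.001893     0.05366
  solve Keq expr → x = 0.01606; check Q = 1.4980e+04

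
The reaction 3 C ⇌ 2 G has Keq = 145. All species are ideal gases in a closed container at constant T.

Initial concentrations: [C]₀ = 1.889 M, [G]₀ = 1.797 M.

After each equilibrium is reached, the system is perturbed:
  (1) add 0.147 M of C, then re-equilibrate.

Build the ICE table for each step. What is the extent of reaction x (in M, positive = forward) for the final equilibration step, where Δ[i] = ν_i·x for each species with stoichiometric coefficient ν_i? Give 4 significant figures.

x = 0.04624 M

Q₀ = 0.4791 vs Keq = 145 ⇒ Q<K, forward
Step 1:
                   C          G
  Initial      1.889      1.797
  Change      -1.511      1.007
  Equil       0.3785      2.804
  solve Keq expr → x = 0.5035; check Q = 145
Then add 0.147 M of C.
Step 2:
                   C          G
  Initial     0.5255      2.804
  Change     -0.1387    0.09248
  Equil       0.3868      2.896
  solve Keq expr → x = 0.04624; check Q = 145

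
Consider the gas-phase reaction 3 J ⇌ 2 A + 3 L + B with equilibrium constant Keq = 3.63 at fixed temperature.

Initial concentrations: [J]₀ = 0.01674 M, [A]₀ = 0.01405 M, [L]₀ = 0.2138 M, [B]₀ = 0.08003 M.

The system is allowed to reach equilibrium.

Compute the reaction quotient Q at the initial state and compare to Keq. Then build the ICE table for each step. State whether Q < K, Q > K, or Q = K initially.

Q₀ = 0.03291; Q < K (proceeds forward)

Q₀ = 0.03291 vs Keq = 3.63 ⇒ Q<K, forward
Step 1:
                    J           A           L           B
  Initial     0.01674     0.01405      0.2138     0.08003
  Change     -0.01172    0.007811     0.01172    0.003906
  Equil      0.005023     0.02186      0.2255     0.08394
  solve Keq expr → x = 0.003906; check Q = 3.63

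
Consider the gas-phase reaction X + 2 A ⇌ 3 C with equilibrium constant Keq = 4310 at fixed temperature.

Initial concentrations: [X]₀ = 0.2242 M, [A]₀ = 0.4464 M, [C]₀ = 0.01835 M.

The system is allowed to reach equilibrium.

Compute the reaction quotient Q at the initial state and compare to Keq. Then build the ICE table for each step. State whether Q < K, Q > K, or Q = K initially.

Q₀ = 1.3830e-04; Q < K (proceeds forward)

Q₀ = 1.3830e-04 vs Keq = 4310 ⇒ Q<K, forward
Step 1:
                  X         A         C
  init       0.2242    0.4464   0.01835
  Δ         -0.1996   -0.3993    0.5989
  eq        0.02457   0.04713    0.6173
  solve Keq expr → x = 0.1996; check Q = 4310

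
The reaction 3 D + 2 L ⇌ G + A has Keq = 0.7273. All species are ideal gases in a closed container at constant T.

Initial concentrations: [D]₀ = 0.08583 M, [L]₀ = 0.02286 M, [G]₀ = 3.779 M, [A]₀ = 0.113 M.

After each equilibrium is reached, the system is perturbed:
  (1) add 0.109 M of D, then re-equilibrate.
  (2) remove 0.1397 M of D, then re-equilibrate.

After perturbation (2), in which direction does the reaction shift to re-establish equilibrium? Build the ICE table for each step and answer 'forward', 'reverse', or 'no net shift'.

Direction: reverse

Q₀ = 1.2924e+06 vs Keq = 0.7273 ⇒ Q>K, reverse
Step 1:
                    D           L           G           A
  init        0.08583     0.02286       3.779       0.113
  Δ            0.3363      0.2242     -0.1121     -0.1121
  eq           0.4221       0.247       3.667  9.1031e-04
  solve Keq expr → x = -0.1121; check Q = 0.7273
Then add 0.109 M of D.
Step 2:
                    D           L           G           A
  init         0.5311       0.247       3.667  9.1031e-04
  Δ         -0.002556   -0.001704  8.5197e-04  8.5197e-04
  eq           0.5285      0.2453       3.668    0.001762
  solve Keq expr → x = 8.5197e-04; check Q = 0.7273
Then remove 0.1397 M of D.
Step 3:
                    D           L           G           A
  init         0.3888      0.2453       3.668    0.001762
  Δ          0.003094    0.002063   -0.001031   -0.001031
  eq           0.3919      0.2474       3.667  7.3093e-04
  solve Keq expr → x = -0.001031; check Q = 0.7273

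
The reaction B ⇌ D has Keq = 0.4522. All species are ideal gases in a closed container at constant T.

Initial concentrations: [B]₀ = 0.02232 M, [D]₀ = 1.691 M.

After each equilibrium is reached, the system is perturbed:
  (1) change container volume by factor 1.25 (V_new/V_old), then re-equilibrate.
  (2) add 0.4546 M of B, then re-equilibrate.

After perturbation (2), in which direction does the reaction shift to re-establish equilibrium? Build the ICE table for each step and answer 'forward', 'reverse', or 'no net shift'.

Direction: forward

Q₀ = 75.76 vs Keq = 0.4522 ⇒ Q>K, reverse
Step 1:
                  B         D
  I         0.02232     1.691
  C           1.157    -1.157
  E            1.18    0.5335
  solve Keq expr → x = -1.157; check Q = 0.4522
Then change container volume by factor 1.25 (V_new/V_old).
Step 2:
                  B         D
  I          0.9438    0.4268
  C               0         0
  E          0.9438    0.4268
  solve Keq expr → x = 0; check Q = 0.4522
Then add 0.4546 M of B.
Step 3:
                  B         D
  I           1.398    0.4268
  C         -0.1416    0.1416
  E           1.257    0.5684
  solve Keq expr → x = 0.1416; check Q = 0.4522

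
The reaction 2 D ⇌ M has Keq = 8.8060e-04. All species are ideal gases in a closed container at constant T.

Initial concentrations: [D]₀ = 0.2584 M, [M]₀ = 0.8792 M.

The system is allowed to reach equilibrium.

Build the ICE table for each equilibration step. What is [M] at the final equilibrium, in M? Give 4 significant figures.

[M]_eq = 0.003557 M

Q₀ = 13.17 vs Keq = 8.8060e-04 ⇒ Q>K, reverse
Step 1:
                    D           M
  init         0.2584      0.8792
  Δ             1.751     -0.8756
  eq             2.01    0.003557
  solve Keq expr → x = -0.8756; check Q = 8.8060e-04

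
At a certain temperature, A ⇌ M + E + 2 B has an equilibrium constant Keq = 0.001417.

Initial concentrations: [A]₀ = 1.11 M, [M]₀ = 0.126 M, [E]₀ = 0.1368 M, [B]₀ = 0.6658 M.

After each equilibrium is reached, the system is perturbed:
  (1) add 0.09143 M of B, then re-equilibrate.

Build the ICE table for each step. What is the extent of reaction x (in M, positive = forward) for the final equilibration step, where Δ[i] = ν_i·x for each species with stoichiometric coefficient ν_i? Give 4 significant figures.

x = -0.008518 M

Q₀ = 0.006884 vs Keq = 0.001417 ⇒ Q>K, reverse
Step 1:
                   A          M          E          B
  Initial       1.11      0.126     0.1368     0.6658
  Change     0.05739   -0.05739   -0.05739    -0.1148
  Equil        1.167    0.06861    0.07941      0.551
  solve Keq expr → x = -0.05739; check Q = 0.001417
Then add 0.09143 M of B.
Step 2:
                   A          M          E          B
  Initial      1.167    0.06861    0.07941     0.6424
  Change    0.008518  -0.008518  -0.008518   -0.01704
  Equil        1.176    0.06009    0.07089     0.6254
  solve Keq expr → x = -0.008518; check Q = 0.001417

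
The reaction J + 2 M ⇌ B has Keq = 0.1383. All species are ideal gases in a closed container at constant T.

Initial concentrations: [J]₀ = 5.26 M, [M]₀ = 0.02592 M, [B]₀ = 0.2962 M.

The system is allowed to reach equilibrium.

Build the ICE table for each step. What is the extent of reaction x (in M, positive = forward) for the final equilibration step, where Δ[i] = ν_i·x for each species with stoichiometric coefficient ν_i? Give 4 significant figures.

Q₀ = 83.82 vs Keq = 0.1383 ⇒ Q>K, reverse
Step 1:
                    J           M           B
  init           5.26     0.02592      0.2962
  Δ            0.1819      0.3638     -0.1819
  eq            5.442      0.3897      0.1143
  solve Keq expr → x = -0.1819; check Q = 0.1383

x = -0.1819 M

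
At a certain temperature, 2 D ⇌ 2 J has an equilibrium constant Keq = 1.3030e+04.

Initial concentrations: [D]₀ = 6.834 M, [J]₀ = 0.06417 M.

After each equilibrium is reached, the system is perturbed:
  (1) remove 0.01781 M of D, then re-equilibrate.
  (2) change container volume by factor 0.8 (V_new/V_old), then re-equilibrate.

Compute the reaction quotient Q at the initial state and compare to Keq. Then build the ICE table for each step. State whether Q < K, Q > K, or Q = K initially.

Q₀ = 8.8169e-05; Q < K (proceeds forward)

Q₀ = 8.8169e-05 vs Keq = 1.3030e+04 ⇒ Q<K, forward
Step 1:
                  D         J
  Initial     6.834   0.06417
  Change     -6.774     6.774
  Equil     0.05991     6.838
  solve Keq expr → x = 3.387; check Q = 1.3030e+04
Then remove 0.01781 M of D.
Step 2:
                  D         J
  Initial    0.0421     6.838
  Change    0.01766  -0.01766
  Equil     0.05975     6.821
  solve Keq expr → x = -0.008828; check Q = 1.3030e+04
Then change container volume by factor 0.8 (V_new/V_old).
Step 3:
                  D         J
  Initial   0.07469     8.526
  Change          0         0
  Equil     0.07469     8.526
  solve Keq expr → x = 0; check Q = 1.3030e+04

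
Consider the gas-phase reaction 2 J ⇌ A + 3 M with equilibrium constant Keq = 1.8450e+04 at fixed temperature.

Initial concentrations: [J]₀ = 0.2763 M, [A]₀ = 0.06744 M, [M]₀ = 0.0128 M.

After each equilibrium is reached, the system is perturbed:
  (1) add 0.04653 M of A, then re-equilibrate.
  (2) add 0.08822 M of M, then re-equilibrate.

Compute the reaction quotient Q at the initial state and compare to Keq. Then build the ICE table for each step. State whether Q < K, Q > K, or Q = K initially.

Q₀ = 1.8526e-06 vs Keq = 1.8450e+04 ⇒ Q<K, forward
Step 1:
                    J           A           M
  I            0.2763     0.06744      0.0128
  C           -0.2754      0.1377      0.4131
  E        9.2664e-04      0.2051      0.4259
  solve Keq expr → x = 0.1377; check Q = 1.8450e+04
Then add 0.04653 M of A.
Step 2:
                    J           A           M
  I        9.2664e-04      0.2517      0.4259
  C        9.9093e-05 -4.9546e-05 -1.4864e-04
  E          0.001026      0.2516      0.4257
  solve Keq expr → x = -4.9546e-05; check Q = 1.8450e+04
Then add 0.08822 M of M.
Step 3:
                    J           A           M
  I          0.001026      0.2516      0.5139
  C        3.3240e-04 -1.6620e-04 -4.9861e-04
  E          0.001358      0.2514      0.5134
  solve Keq expr → x = -1.6620e-04; check Q = 1.8450e+04

Q₀ = 1.8526e-06; Q < K (proceeds forward)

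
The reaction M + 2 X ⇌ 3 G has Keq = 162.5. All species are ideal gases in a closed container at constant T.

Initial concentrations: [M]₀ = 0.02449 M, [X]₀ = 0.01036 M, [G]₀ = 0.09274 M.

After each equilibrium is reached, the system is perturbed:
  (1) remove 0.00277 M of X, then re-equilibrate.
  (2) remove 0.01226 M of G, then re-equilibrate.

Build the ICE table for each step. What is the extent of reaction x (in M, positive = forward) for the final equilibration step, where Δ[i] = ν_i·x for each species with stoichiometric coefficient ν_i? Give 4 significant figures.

x = 8.9465e-04 M

Q₀ = 303.5 vs Keq = 162.5 ⇒ Q>K, reverse
Step 1:
                  M         X         G
  I         0.02449   0.01036   0.09274
  C        0.001291  0.002583 -0.003874
  E         0.02578   0.01294   0.08887
  solve Keq expr → x = -0.001291; check Q = 162.5
Then remove 0.00277 M of X.
Step 2:
                  M         X         G
  I         0.02578   0.01017   0.08887
  C       9.6098e-04  0.001922 -0.002883
  E         0.02674   0.01209   0.08598
  solve Keq expr → x = -9.6098e-04; check Q = 162.5
Then remove 0.01226 M of G.
Step 3:
                  M         X         G
  I         0.02674   0.01209   0.07372
  C       -8.9465e-04 -0.001789  0.002684
  E         0.02585   0.01031   0.07641
  solve Keq expr → x = 8.9465e-04; check Q = 162.5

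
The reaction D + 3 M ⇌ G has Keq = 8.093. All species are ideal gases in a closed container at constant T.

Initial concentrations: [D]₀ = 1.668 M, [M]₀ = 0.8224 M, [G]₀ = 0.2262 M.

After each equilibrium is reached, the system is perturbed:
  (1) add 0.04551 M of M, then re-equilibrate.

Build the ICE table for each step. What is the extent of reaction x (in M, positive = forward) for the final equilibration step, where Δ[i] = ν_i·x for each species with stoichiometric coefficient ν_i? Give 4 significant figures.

x = 0.01363 M

Q₀ = 0.2438 vs Keq = 8.093 ⇒ Q<K, forward
Step 1:
                  D         M         G
  init        1.668    0.8224    0.2262
  Δ         -0.1678   -0.5034    0.1678
  eq            1.5     0.319     0.394
  solve Keq expr → x = 0.1678; check Q = 8.093
Then add 0.04551 M of M.
Step 2:
                  D         M         G
  init          1.5    0.3645     0.394
  Δ        -0.01363  -0.04089   0.01363
  eq          1.487    0.3236    0.4076
  solve Keq expr → x = 0.01363; check Q = 8.093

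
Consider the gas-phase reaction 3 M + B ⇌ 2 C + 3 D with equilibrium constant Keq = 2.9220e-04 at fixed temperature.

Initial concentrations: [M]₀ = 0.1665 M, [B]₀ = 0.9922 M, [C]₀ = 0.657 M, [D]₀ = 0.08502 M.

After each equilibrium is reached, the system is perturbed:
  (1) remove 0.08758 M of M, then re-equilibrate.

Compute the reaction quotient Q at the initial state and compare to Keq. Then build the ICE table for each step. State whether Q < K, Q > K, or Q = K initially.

Q₀ = 0.05792; Q > K (proceeds reverse)

Q₀ = 0.05792 vs Keq = 2.9220e-04 ⇒ Q>K, reverse
Step 1:
                  M         B         C         D
  I          0.1665    0.9922     0.657   0.08502
  C         0.06378   0.02126  -0.04252  -0.06378
  E          0.2303     1.013    0.6145   0.02124
  solve Keq expr → x = -0.02126; check Q = 2.9220e-04
Then remove 0.08758 M of M.
Step 2:
                  M         B         C         D
  I          0.1427     1.013    0.6145   0.02124
  C        0.007317  0.002439 -0.004878 -0.007317
  E            0.15     1.016    0.6096   0.01392
  solve Keq expr → x = -0.002439; check Q = 2.9220e-04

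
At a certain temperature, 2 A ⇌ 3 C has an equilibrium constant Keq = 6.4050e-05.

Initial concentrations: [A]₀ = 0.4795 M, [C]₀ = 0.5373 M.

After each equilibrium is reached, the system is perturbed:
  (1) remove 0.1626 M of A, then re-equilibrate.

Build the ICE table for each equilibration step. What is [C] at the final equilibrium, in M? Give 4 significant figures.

Q₀ = 0.6746 vs Keq = 6.4050e-05 ⇒ Q>K, reverse
Step 1:
                   A          C
  init        0.4795     0.5373
  Δ           0.3349    -0.5024
  eq          0.8144    0.03489
  solve Keq expr → x = -0.1675; check Q = 6.4050e-05
Then remove 0.1626 M of A.
Step 2:
                   A          C
  init        0.6518    0.03489
  Δ         0.003145  -0.004718
  eq           0.655    0.03018
  solve Keq expr → x = -0.001573; check Q = 6.4050e-05

[C]_eq = 0.03018 M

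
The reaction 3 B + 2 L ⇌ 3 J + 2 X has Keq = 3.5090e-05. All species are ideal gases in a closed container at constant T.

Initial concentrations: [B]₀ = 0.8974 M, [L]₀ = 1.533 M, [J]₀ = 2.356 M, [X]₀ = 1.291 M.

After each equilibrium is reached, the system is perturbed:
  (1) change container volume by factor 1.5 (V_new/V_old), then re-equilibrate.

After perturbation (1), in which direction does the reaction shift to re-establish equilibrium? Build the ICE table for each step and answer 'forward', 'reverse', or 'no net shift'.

Q₀ = 12.83 vs Keq = 3.5090e-05 ⇒ Q>K, reverse
Step 1:
                  B         L         J         X
  init       0.8974     1.533     2.356     1.291
  Δ           1.731     1.154    -1.731    -1.154
  eq          2.628     2.687    0.6252    0.1372
  solve Keq expr → x = -0.5769; check Q = 3.5090e-05
Then change container volume by factor 1.5 (V_new/V_old).
Step 2:
                  B         L         J         X
  init        1.752     1.791    0.4168   0.09144
  Δ               0         0         0         0
  eq          1.752     1.791    0.4168   0.09144
  solve Keq expr → x = 0; check Q = 3.5090e-05

Direction: no net shift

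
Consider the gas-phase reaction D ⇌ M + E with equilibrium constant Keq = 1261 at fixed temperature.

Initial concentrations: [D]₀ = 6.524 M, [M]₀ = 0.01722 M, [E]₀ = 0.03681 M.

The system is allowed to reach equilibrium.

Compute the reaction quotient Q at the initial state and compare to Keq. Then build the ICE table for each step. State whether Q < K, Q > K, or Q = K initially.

Q₀ = 9.7159e-05 vs Keq = 1261 ⇒ Q<K, forward
Step 1:
                   D          M          E
  I            6.524    0.01722    0.03681
  C            -6.49       6.49       6.49
  E          0.03368      6.508      6.527
  solve Keq expr → x = 6.49; check Q = 1261

Q₀ = 9.7159e-05; Q < K (proceeds forward)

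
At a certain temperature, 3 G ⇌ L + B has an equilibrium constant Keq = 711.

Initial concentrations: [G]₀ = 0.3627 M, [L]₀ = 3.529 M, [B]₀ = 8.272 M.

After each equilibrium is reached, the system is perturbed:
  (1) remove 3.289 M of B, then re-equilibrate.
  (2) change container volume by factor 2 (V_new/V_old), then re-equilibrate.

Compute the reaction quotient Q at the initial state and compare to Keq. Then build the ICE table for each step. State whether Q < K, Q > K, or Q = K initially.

Q₀ = 611.8; Q < K (proceeds forward)

Q₀ = 611.8 vs Keq = 711 ⇒ Q<K, forward
Step 1:
                   G          L          B
  Initial     0.3627      3.529      8.272
  Change    -0.01745   0.005816   0.005816
  Equil       0.3453      3.535      8.278
  solve Keq expr → x = 0.005816; check Q = 711
Then remove 3.289 M of B.
Step 2:
                   G          L          B
  Initial     0.3453      3.535      4.989
  Change     -0.0528     0.0176     0.0176
  Equil       0.2925      3.552      5.006
  solve Keq expr → x = 0.0176; check Q = 711
Then change container volume by factor 2 (V_new/V_old).
Step 3:
                   G          L          B
  Initial     0.1462      1.776      2.503
  Change     0.03727   -0.01242   -0.01242
  Equil       0.1835      1.764      2.491
  solve Keq expr → x = -0.01242; check Q = 711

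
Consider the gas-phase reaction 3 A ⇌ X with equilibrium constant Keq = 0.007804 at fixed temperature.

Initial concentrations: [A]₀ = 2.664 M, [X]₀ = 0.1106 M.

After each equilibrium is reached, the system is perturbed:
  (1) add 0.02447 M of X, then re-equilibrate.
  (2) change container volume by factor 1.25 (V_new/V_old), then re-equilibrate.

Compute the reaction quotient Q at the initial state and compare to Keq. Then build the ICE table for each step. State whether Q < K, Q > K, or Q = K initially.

Q₀ = 0.00585; Q < K (proceeds forward)

Q₀ = 0.00585 vs Keq = 0.007804 ⇒ Q<K, forward
Step 1:
                  A         X
  Initial     2.664    0.1106
  Change   -0.07465   0.02488
  Equil       2.589    0.1355
  solve Keq expr → x = 0.02488; check Q = 0.007804
Then add 0.02447 M of X.
Step 2:
                  A         X
  Initial     2.589      0.16
  Change     0.0496  -0.01653
  Equil       2.639    0.1434
  solve Keq expr → x = -0.01653; check Q = 0.007804
Then change container volume by factor 1.25 (V_new/V_old).
Step 3:
                  A         X
  Initial     2.111    0.1147
  Change    0.09337  -0.03112
  Equil       2.205   0.08361
  solve Keq expr → x = -0.03112; check Q = 0.007804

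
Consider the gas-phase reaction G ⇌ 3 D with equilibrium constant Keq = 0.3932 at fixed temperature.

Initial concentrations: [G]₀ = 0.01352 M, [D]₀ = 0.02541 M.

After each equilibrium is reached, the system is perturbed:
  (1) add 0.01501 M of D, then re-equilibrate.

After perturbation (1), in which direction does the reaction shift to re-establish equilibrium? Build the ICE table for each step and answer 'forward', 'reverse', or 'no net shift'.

Direction: reverse

Q₀ = 0.001213 vs Keq = 0.3932 ⇒ Q<K, forward
Step 1:
                    G           D
  init        0.01352     0.02541
  Δ          -0.01285     0.03856
  eq       6.6583e-04     0.06397
  solve Keq expr → x = 0.01285; check Q = 0.3932
Then add 0.01501 M of D.
Step 2:
                    G           D
  init     6.6583e-04     0.07898
  Δ        5.1512e-04   -0.001545
  eq         0.001181     0.07744
  solve Keq expr → x = -5.1512e-04; check Q = 0.3932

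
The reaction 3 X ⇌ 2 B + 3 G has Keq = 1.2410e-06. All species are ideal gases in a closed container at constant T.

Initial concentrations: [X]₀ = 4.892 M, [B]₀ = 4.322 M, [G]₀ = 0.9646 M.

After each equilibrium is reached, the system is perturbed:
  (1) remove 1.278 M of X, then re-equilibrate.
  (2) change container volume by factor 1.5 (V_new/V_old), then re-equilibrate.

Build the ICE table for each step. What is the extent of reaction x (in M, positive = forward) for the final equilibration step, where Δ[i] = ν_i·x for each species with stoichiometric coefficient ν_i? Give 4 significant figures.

x = 0.001401 M

Q₀ = 0.1432 vs Keq = 1.2410e-06 ⇒ Q>K, reverse
Step 1:
                   X          B          G
  init         4.892      4.322     0.9646
  Δ           0.9384    -0.6256    -0.9384
  eq            5.83      3.696    0.02621
  solve Keq expr → x = -0.3128; check Q = 1.2410e-06
Then remove 1.278 M of X.
Step 2:
                   X          B          G
  init         4.552      3.696    0.02621
  Δ         0.005705  -0.003803  -0.005705
  eq           4.558      3.693     0.0205
  solve Keq expr → x = -0.001902; check Q = 1.2410e-06
Then change container volume by factor 1.5 (V_new/V_old).
Step 3:
                   X          B          G
  init         3.039      2.462    0.01367
  Δ        -0.004204   0.002803   0.004204
  eq           3.035      2.465    0.01787
  solve Keq expr → x = 0.001401; check Q = 1.2410e-06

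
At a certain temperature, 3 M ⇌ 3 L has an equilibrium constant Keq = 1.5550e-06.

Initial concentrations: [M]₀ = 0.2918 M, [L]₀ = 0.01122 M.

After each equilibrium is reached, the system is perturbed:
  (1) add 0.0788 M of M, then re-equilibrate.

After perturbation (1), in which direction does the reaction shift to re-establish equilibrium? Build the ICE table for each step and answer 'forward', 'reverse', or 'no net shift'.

Q₀ = 5.6849e-05 vs Keq = 1.5550e-06 ⇒ Q>K, reverse
Step 1:
                   M          L
  I           0.2918    0.01122
  C          0.00775   -0.00775
  E           0.2995    0.00347
  solve Keq expr → x = -0.002583; check Q = 1.5550e-06
Then add 0.0788 M of M.
Step 2:
                   M          L
  I           0.3783    0.00347
  C       -9.0247e-04 9.0247e-04
  E           0.3774   0.004373
  solve Keq expr → x = 3.0082e-04; check Q = 1.5550e-06

Direction: forward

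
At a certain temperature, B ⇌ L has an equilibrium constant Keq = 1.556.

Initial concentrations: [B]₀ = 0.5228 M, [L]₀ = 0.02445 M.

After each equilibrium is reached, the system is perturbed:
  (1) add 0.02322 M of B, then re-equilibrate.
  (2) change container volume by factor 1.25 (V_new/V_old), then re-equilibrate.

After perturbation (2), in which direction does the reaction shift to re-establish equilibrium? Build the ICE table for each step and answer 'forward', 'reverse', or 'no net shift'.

Direction: no net shift

Q₀ = 0.04677 vs Keq = 1.556 ⇒ Q<K, forward
Step 1:
                    B           L
  init         0.5228     0.02445
  Δ           -0.3087      0.3087
  eq           0.2141      0.3331
  solve Keq expr → x = 0.3087; check Q = 1.556
Then add 0.02322 M of B.
Step 2:
                    B           L
  init         0.2373      0.3331
  Δ          -0.01414     0.01414
  eq           0.2232      0.3473
  solve Keq expr → x = 0.01414; check Q = 1.556
Then change container volume by factor 1.25 (V_new/V_old).
Step 3:
                    B           L
  init         0.1786      0.2778
  Δ                 0           0
  eq           0.1786      0.2778
  solve Keq expr → x = 0; check Q = 1.556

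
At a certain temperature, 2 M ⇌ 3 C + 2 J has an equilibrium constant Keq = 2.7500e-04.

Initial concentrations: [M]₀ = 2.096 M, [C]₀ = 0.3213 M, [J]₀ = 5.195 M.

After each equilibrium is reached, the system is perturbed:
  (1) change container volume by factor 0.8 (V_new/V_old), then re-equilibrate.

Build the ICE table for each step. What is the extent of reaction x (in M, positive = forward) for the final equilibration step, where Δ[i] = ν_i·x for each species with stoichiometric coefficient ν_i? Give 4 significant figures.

x = -0.003184 M

Q₀ = 0.2038 vs Keq = 2.7500e-04 ⇒ Q>K, reverse
Step 1:
                    M           C           J
  I             2.096      0.3213       5.195
  C            0.1885     -0.2828     -0.1885
  E             2.285     0.03854       5.006
  solve Keq expr → x = -0.09425; check Q = 2.7500e-04
Then change container volume by factor 0.8 (V_new/V_old).
Step 2:
                    M           C           J
  I             2.856     0.04818       6.258
  C          0.006368   -0.009552   -0.006368
  E             2.862     0.03863       6.252
  solve Keq expr → x = -0.003184; check Q = 2.7500e-04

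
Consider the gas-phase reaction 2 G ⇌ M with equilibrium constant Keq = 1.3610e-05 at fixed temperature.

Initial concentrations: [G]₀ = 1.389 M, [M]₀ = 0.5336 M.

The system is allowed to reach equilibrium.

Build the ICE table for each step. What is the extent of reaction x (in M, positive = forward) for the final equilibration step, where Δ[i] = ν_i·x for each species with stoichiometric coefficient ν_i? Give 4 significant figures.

x = -0.5335 M

Q₀ = 0.2766 vs Keq = 1.3610e-05 ⇒ Q>K, reverse
Step 1:
                   G          M
  I            1.389     0.5336
  C            1.067    -0.5335
  E            2.456 8.2097e-05
  solve Keq expr → x = -0.5335; check Q = 1.3610e-05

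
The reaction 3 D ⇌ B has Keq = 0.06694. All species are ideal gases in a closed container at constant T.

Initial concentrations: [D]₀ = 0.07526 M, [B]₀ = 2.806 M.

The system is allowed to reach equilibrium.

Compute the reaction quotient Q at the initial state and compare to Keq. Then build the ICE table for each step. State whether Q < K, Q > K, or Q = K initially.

Q₀ = 6583 vs Keq = 0.06694 ⇒ Q>K, reverse
Step 1:
                   D          B
  init       0.07526      2.806
  Δ            2.936    -0.9786
  eq           3.011      1.827
  solve Keq expr → x = -0.9786; check Q = 0.06694

Q₀ = 6583; Q > K (proceeds reverse)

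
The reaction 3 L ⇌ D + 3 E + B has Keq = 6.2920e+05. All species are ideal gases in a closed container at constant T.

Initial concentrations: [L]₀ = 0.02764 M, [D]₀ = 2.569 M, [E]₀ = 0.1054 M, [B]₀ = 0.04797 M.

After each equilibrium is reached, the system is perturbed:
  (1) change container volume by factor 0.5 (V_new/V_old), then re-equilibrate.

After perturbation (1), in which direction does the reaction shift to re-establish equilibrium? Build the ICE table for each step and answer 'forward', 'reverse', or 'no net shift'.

Direction: reverse

Q₀ = 6.833 vs Keq = 6.2920e+05 ⇒ Q<K, forward
Step 1:
                   L          D          E          B
  init       0.02764      2.569     0.1054    0.04797
  Δ         -0.02683   0.008942    0.02683   0.008942
  eq      8.1385e-04      2.578     0.1322    0.05691
  solve Keq expr → x = 0.008942; check Q = 6.2920e+05
Then change container volume by factor 0.5 (V_new/V_old).
Step 2:
                   L          D          E          B
  init      0.001628      5.156     0.2645     0.1138
  Δ       9.4446e-04 -3.1482e-04 -9.4446e-04 -3.1482e-04
  eq        0.002572      5.156     0.2635     0.1135
  solve Keq expr → x = -3.1482e-04; check Q = 6.2920e+05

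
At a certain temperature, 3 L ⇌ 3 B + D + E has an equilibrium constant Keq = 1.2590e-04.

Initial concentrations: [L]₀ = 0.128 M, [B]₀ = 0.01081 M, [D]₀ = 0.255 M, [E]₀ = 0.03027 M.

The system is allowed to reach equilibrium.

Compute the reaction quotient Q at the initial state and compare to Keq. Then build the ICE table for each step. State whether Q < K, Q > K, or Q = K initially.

Q₀ = 4.6494e-06; Q < K (proceeds forward)

Q₀ = 4.6494e-06 vs Keq = 1.2590e-04 ⇒ Q<K, forward
Step 1:
                    L           B           D           E
  Initial       0.128     0.01081       0.255     0.03027
  Change     -0.01593     0.01593    0.005312    0.005312
  Equil        0.1121     0.02674      0.2603     0.03558
  solve Keq expr → x = 0.005312; check Q = 1.2590e-04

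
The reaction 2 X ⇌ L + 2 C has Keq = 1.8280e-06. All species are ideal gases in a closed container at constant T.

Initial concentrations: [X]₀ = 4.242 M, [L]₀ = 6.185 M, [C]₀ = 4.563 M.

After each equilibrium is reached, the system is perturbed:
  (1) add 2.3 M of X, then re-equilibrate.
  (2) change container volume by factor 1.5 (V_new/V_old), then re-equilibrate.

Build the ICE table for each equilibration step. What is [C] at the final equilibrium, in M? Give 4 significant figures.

Q₀ = 7.156 vs Keq = 1.8280e-06 ⇒ Q>K, reverse
Step 1:
                    X           L           C
  Initial       4.242       6.185       4.563
  Change        4.557      -2.278      -4.557
  Equil         8.799       3.907    0.006019
  solve Keq expr → x = -2.278; check Q = 1.8280e-06
Then add 2.3 M of X.
Step 2:
                    X           L           C
  Initial        11.1       3.907    0.006019
  Change    -0.001571  7.8575e-04    0.001571
  Equil          11.1       3.907    0.007591
  solve Keq expr → x = 7.8575e-04; check Q = 1.8280e-06
Then change container volume by factor 1.5 (V_new/V_old).
Step 3:
                    X           L           C
  Initial       7.398       2.605     0.00506
  Change    -0.001136  5.6783e-04    0.001136
  Equil         7.397       2.605    0.006196
  solve Keq expr → x = 5.6783e-04; check Q = 1.8280e-06

[C]_eq = 0.006196 M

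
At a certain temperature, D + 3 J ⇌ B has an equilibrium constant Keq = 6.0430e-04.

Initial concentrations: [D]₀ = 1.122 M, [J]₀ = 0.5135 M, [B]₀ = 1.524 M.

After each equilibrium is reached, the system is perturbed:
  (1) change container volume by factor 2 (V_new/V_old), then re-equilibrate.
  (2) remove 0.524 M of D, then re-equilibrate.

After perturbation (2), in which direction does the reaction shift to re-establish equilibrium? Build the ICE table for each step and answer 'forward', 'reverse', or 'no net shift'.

Direction: reverse

Q₀ = 10.03 vs Keq = 6.0430e-04 ⇒ Q>K, reverse
Step 1:
                  D         J         B
  I           1.122    0.5135     1.524
  C           1.374     4.121    -1.374
  E           2.496     4.635    0.1502
  solve Keq expr → x = -1.374; check Q = 6.0430e-04
Then change container volume by factor 2 (V_new/V_old).
Step 2:
                  D         J         B
  I           1.248     2.317   0.07509
  C         0.06263    0.1879  -0.06263
  E           1.311     2.505   0.01245
  solve Keq expr → x = -0.06263; check Q = 6.0430e-04
Then remove 0.524 M of D.
Step 3:
                  D         J         B
  I          0.7865     2.505   0.01245
  C        0.004804   0.01441 -0.004804
  E          0.7913      2.52  0.007651
  solve Keq expr → x = -0.004804; check Q = 6.0430e-04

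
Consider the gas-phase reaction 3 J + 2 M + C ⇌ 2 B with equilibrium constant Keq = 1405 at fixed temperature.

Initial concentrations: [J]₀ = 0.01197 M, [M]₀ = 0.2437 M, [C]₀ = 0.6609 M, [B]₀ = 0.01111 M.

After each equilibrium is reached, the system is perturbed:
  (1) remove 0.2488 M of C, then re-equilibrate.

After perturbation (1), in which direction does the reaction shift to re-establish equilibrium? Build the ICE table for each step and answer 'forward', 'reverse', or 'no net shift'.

Q₀ = 1834 vs Keq = 1405 ⇒ Q>K, reverse
Step 1:
                   J          M          C          B
  I          0.01197     0.2437     0.6609    0.01111
  C       7.1557e-04 4.7704e-04 2.3852e-04 -4.7704e-04
  E          0.01269     0.2442     0.6611    0.01063
  solve Keq expr → x = -2.3852e-04; check Q = 1405
Then remove 0.2488 M of C.
Step 2:
                   J          M          C          B
  I          0.01269     0.2442     0.4123    0.01063
  C         0.001304 8.6901e-04 4.3451e-04 -8.6901e-04
  E          0.01399      0.245     0.4128   0.009764
  solve Keq expr → x = -4.3451e-04; check Q = 1405

Direction: reverse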